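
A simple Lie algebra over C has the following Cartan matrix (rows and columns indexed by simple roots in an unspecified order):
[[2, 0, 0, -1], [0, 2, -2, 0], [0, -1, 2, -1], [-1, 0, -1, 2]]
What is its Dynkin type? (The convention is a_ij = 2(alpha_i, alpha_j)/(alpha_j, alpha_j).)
The matrix has rank 4 with 2's on the diagonal. Reading the off-diagonal entries as Dynkin edges (a single edge where a_ij = a_ji = -1; a double or triple edge where a_ij * a_ji = 2 or 3), the diagram is a chain of 4 nodes with a double edge at one end; the terminal node there is the unique long simple root (C_4). One simple-root ordering that puts it in standard form is (alpha_1, alpha_4, alpha_3, alpha_2). So the algebra is type C_4, i.e. sp(8).

C4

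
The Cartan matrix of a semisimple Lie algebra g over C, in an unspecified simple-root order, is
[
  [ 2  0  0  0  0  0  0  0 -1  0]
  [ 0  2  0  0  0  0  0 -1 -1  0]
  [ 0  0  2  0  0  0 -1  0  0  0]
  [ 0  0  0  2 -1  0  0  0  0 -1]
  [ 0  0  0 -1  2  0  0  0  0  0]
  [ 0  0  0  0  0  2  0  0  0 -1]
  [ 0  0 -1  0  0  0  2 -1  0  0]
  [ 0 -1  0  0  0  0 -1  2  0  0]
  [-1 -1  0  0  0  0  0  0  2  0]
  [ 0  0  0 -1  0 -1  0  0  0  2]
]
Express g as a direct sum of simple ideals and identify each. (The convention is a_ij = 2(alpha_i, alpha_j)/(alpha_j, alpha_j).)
The diagram associated to this matrix has two connected components: the simple roots {alpha_4, alpha_5, alpha_6, alpha_10} form a chain of 4 nodes with single edges (A_4), and {alpha_1, alpha_2, alpha_3, alpha_7, alpha_8, alpha_9} form a chain of 6 nodes with single edges (A_6). A semisimple Lie algebra decomposes uniquely as the direct sum of simple ideals, one per connected component of its Dynkin diagram, so g ≅ A_4 ⊕ A_6 (dimension 24 + 48 = 72).

type A_4 ⊕ type A_6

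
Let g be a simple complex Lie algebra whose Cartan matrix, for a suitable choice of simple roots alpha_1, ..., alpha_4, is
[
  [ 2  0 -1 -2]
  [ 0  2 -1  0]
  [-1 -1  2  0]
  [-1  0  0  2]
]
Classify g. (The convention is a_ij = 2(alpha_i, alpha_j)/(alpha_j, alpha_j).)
B4

The matrix has rank 4 with 2's on the diagonal. Reading the off-diagonal entries as Dynkin edges (a single edge where a_ij = a_ji = -1; a double or triple edge where a_ij * a_ji = 2 or 3), the diagram is a chain of 4 nodes with a double edge at one end; the terminal node there is the unique short simple root (B_4). One simple-root ordering that puts it in standard form is (alpha_2, alpha_3, alpha_1, alpha_4). So the algebra is type B_4, i.e. so(9).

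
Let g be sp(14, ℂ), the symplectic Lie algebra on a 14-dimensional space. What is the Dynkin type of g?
C_7

This is sp(14), which has dimension 14(14+1)/2 = 105 and rank 14/2 = 7. In the classification of classical Lie algebras, the symplectic algebra sp(2n) has type C_n; here n = 7, so the Dynkin diagram is a chain of 7 nodes with a double edge at one end; the terminal node there is the unique long simple root (C_7). Hence the type is C_7.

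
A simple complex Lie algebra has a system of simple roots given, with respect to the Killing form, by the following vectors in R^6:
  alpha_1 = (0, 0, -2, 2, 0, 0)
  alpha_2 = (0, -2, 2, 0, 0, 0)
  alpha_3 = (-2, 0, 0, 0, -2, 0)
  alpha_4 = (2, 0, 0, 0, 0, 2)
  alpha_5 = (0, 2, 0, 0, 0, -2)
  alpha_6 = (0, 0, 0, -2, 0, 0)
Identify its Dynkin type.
B6

Compute the Cartan integers a_ij = 2(alpha_i, alpha_j)/(alpha_j, alpha_j); the resulting 6x6 Cartan matrix is
[[2, -1, 0, 0, 0, -2], [-1, 2, 0, 0, -1, 0], [0, 0, 2, -1, 0, 0], [0, 0, -1, 2, -1, 0], [0, -1, 0, -1, 2, 0], [-1, 0, 0, 0, 0, 2]].
The roots have two lengths (squared-length ratio 2:1); the short ones are alpha_{6}. The associated Dynkin diagram is a chain of 6 nodes with a double edge at one end; the terminal node there is the unique short simple root (B_6), so the type is B_6 (the algebra so(13)).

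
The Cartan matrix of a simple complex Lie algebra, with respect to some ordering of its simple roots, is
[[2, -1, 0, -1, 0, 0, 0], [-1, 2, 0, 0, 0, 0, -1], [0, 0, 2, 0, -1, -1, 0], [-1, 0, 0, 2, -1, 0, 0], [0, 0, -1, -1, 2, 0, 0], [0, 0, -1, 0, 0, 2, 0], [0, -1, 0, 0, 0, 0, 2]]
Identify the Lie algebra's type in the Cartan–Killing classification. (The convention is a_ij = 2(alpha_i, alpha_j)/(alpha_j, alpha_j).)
A7

The matrix has rank 7 with 2's on the diagonal. Reading the off-diagonal entries as Dynkin edges (a single edge where a_ij = a_ji = -1; a double or triple edge where a_ij * a_ji = 2 or 3), the diagram is a chain of 7 nodes with single edges (A_7). One simple-root ordering that puts it in standard form is (alpha_7, alpha_2, alpha_1, alpha_4, alpha_5, alpha_3, alpha_6). So the algebra is type A_7, i.e. sl(8).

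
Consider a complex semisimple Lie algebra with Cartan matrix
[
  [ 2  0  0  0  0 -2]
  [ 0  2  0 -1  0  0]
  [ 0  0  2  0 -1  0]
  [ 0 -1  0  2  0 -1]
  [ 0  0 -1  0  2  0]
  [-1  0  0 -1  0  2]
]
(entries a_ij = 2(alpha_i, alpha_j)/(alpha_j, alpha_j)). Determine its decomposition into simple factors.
A_2 ⊕ C_4

The diagram associated to this matrix has two connected components: the simple roots {alpha_3, alpha_5} form a chain of 2 nodes with single edges (A_2), and {alpha_1, alpha_2, alpha_4, alpha_6} form a chain of 4 nodes with a double edge at one end; the terminal node there is the unique long simple root (C_4). A semisimple Lie algebra decomposes uniquely as the direct sum of simple ideals, one per connected component of its Dynkin diagram, so g ≅ A_2 ⊕ C_4 (dimension 8 + 36 = 44).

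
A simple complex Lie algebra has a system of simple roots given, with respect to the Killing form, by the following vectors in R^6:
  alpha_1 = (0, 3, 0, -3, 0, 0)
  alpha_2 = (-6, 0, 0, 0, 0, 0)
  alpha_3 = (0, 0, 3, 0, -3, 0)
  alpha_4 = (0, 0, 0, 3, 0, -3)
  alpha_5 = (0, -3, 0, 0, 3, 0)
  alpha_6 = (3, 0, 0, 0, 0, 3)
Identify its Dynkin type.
Compute the Cartan integers a_ij = 2(alpha_i, alpha_j)/(alpha_j, alpha_j); the resulting 6x6 Cartan matrix is
[[2, 0, 0, -1, -1, 0], [0, 2, 0, 0, 0, -2], [0, 0, 2, 0, -1, 0], [-1, 0, 0, 2, 0, -1], [-1, 0, -1, 0, 2, 0], [0, -1, 0, -1, 0, 2]].
The roots have two lengths (squared-length ratio 2:1); the short ones are alpha_{1,3,4,5,6}. The associated Dynkin diagram is a chain of 6 nodes with a double edge at one end; the terminal node there is the unique long simple root (C_6), so the type is C_6 (the algebra sp(12)).

type C_6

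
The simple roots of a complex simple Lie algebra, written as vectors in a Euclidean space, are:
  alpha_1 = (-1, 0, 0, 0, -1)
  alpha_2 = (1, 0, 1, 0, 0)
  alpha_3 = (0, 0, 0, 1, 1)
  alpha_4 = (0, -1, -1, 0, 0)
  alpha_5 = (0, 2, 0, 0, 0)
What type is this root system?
C_5 (sp(10))

Compute the Cartan integers a_ij = 2(alpha_i, alpha_j)/(alpha_j, alpha_j); the resulting 5x5 Cartan matrix is
[[2, -1, -1, 0, 0], [-1, 2, 0, -1, 0], [-1, 0, 2, 0, 0], [0, -1, 0, 2, -1], [0, 0, 0, -2, 2]].
The roots have two lengths (squared-length ratio 2:1); the short ones are alpha_{1,2,3,4}. The associated Dynkin diagram is a chain of 5 nodes with a double edge at one end; the terminal node there is the unique long simple root (C_5), so the type is C_5 (the algebra sp(10)).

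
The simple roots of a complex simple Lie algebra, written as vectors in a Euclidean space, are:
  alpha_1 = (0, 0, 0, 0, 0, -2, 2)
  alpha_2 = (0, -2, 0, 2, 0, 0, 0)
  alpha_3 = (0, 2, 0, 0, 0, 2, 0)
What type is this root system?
Compute the Cartan integers a_ij = 2(alpha_i, alpha_j)/(alpha_j, alpha_j); the resulting 3x3 Cartan matrix is
[[2, 0, -1], [0, 2, -1], [-1, -1, 2]].
All simple roots have the same length, so the diagram is simply laced. The associated Dynkin diagram is a chain of 3 nodes with single edges (A_3), so the type is A_3 (the algebra sl(4)).

A_3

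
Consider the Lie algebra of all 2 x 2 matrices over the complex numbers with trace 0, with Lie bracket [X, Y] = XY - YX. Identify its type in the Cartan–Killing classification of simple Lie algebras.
A_1

This is sl(2), which has dimension 2^2 - 1 = 3 and rank 2 - 1 = 1 (a Cartan subalgebra is the diagonal traceless matrices). In the classification of classical Lie algebras, the special linear algebra sl(n+1) has type A_n; here n = 1, so the Dynkin diagram is a chain of 1 nodes with single edges (A_1). Hence the type is A_1.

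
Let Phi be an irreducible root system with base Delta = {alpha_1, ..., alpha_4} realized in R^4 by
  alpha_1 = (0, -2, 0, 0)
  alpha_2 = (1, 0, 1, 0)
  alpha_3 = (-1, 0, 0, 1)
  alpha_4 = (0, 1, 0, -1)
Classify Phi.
Compute the Cartan integers a_ij = 2(alpha_i, alpha_j)/(alpha_j, alpha_j); the resulting 4x4 Cartan matrix is
[[2, 0, 0, -2], [0, 2, -1, 0], [0, -1, 2, -1], [-1, 0, -1, 2]].
The roots have two lengths (squared-length ratio 2:1); the short ones are alpha_{2,3,4}. The associated Dynkin diagram is a chain of 4 nodes with a double edge at one end; the terminal node there is the unique long simple root (C_4), so the type is C_4 (the algebra sp(8)).

C_4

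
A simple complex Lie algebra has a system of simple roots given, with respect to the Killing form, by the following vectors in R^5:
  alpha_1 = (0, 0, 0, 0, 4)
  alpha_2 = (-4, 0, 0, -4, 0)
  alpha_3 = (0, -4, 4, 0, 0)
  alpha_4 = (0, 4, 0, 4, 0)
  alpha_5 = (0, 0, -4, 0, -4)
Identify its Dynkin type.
Compute the Cartan integers a_ij = 2(alpha_i, alpha_j)/(alpha_j, alpha_j); the resulting 5x5 Cartan matrix is
[[2, 0, 0, 0, -1], [0, 2, 0, -1, 0], [0, 0, 2, -1, -1], [0, -1, -1, 2, 0], [-2, 0, -1, 0, 2]].
The roots have two lengths (squared-length ratio 2:1); the short ones are alpha_{1}. The associated Dynkin diagram is a chain of 5 nodes with a double edge at one end; the terminal node there is the unique short simple root (B_5), so the type is B_5 (the algebra so(11)).

B_5 (so(11))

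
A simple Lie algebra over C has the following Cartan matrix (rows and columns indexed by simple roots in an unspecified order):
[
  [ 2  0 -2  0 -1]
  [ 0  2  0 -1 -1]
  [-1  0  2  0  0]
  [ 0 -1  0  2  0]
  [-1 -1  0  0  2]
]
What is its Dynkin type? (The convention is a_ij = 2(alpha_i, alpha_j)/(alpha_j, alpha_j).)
B_5

The matrix has rank 5 with 2's on the diagonal. Reading the off-diagonal entries as Dynkin edges (a single edge where a_ij = a_ji = -1; a double or triple edge where a_ij * a_ji = 2 or 3), the diagram is a chain of 5 nodes with a double edge at one end; the terminal node there is the unique short simple root (B_5). One simple-root ordering that puts it in standard form is (alpha_4, alpha_2, alpha_5, alpha_1, alpha_3). So the algebra is type B_5, i.e. so(11).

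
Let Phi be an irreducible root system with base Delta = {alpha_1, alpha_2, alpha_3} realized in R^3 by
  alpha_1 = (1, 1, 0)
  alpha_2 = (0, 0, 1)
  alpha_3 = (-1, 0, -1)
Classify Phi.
Compute the Cartan integers a_ij = 2(alpha_i, alpha_j)/(alpha_j, alpha_j); the resulting 3x3 Cartan matrix is
[[2, 0, -1], [0, 2, -1], [-1, -2, 2]].
The roots have two lengths (squared-length ratio 2:1); the short ones are alpha_{2}. The associated Dynkin diagram is a chain of 3 nodes with a double edge at one end; the terminal node there is the unique short simple root (B_3), so the type is B_3 (the algebra so(7)).

B_3 (so(7))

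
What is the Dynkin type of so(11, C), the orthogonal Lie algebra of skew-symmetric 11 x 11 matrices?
This is so(11) with 11 odd, which has dimension 11(11-1)/2 = 55 and rank (11-1)/2 = 5. In the classification of classical Lie algebras, the orthogonal algebra so(2n+1) in an odd number of variables has type B_n; here n = 5, so the Dynkin diagram is a chain of 5 nodes with a double edge at one end; the terminal node there is the unique short simple root (B_5). Hence the type is B_5.

B5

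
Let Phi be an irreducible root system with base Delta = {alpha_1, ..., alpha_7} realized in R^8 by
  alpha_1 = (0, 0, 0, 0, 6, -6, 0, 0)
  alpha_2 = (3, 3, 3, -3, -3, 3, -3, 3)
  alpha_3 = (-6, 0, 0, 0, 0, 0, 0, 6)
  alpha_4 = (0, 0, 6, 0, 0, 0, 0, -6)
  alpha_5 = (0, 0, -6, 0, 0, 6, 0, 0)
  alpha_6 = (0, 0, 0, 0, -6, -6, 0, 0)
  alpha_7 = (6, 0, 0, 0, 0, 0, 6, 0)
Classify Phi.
Compute the Cartan integers a_ij = 2(alpha_i, alpha_j)/(alpha_j, alpha_j); the resulting 7x7 Cartan matrix is
[[2, -1, 0, 0, -1, 0, 0], [-1, 2, 0, 0, 0, 0, 0], [0, 0, 2, -1, 0, 0, -1], [0, 0, -1, 2, -1, 0, 0], [-1, 0, 0, -1, 2, -1, 0], [0, 0, 0, 0, -1, 2, 0], [0, 0, -1, 0, 0, 0, 2]].
All simple roots have the same length, so the diagram is simply laced. The associated Dynkin diagram is a chain of 6 nodes with one extra node attached to the third node from one end (E_7), so the type is E_7.

E7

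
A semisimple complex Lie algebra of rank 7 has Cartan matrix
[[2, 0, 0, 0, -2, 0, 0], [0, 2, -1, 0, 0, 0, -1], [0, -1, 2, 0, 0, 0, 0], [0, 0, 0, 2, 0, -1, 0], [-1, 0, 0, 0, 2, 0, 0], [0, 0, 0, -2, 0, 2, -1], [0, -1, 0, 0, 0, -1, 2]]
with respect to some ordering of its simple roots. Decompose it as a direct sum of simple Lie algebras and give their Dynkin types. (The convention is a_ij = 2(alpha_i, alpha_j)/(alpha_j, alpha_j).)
The diagram associated to this matrix has two connected components: the simple roots {alpha_1, alpha_5} form a chain of 2 nodes with a double edge at one end; the terminal node there is the unique short simple root (B_2), and {alpha_2, alpha_3, alpha_4, alpha_6, alpha_7} form a chain of 5 nodes with a double edge at one end; the terminal node there is the unique short simple root (B_5). A semisimple Lie algebra decomposes uniquely as the direct sum of simple ideals, one per connected component of its Dynkin diagram, so g ≅ B_2 ⊕ B_5 (dimension 10 + 55 = 65).

B_2 + B_5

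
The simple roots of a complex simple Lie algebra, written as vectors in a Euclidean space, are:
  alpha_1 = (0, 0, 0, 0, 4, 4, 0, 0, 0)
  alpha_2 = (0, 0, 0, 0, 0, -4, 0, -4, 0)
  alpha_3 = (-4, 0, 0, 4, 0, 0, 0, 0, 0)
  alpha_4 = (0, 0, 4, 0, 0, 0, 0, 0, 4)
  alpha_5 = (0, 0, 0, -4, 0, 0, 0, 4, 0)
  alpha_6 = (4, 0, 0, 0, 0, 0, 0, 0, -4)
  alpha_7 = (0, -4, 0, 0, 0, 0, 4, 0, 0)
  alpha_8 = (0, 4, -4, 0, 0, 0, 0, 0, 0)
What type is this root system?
A_8

Compute the Cartan integers a_ij = 2(alpha_i, alpha_j)/(alpha_j, alpha_j); the resulting 8x8 Cartan matrix is
[[2, -1, 0, 0, 0, 0, 0, 0], [-1, 2, 0, 0, -1, 0, 0, 0], [0, 0, 2, 0, -1, -1, 0, 0], [0, 0, 0, 2, 0, -1, 0, -1], [0, -1, -1, 0, 2, 0, 0, 0], [0, 0, -1, -1, 0, 2, 0, 0], [0, 0, 0, 0, 0, 0, 2, -1], [0, 0, 0, -1, 0, 0, -1, 2]].
All simple roots have the same length, so the diagram is simply laced. The associated Dynkin diagram is a chain of 8 nodes with single edges (A_8), so the type is A_8 (the algebra sl(9)).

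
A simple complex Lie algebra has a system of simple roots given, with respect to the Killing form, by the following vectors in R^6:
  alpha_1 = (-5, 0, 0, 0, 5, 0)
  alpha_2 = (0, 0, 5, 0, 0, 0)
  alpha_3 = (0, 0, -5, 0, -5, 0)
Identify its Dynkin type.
type B_3

Compute the Cartan integers a_ij = 2(alpha_i, alpha_j)/(alpha_j, alpha_j); the resulting 3x3 Cartan matrix is
[[2, 0, -1], [0, 2, -1], [-1, -2, 2]].
The roots have two lengths (squared-length ratio 2:1); the short ones are alpha_{2}. The associated Dynkin diagram is a chain of 3 nodes with a double edge at one end; the terminal node there is the unique short simple root (B_3), so the type is B_3 (the algebra so(7)).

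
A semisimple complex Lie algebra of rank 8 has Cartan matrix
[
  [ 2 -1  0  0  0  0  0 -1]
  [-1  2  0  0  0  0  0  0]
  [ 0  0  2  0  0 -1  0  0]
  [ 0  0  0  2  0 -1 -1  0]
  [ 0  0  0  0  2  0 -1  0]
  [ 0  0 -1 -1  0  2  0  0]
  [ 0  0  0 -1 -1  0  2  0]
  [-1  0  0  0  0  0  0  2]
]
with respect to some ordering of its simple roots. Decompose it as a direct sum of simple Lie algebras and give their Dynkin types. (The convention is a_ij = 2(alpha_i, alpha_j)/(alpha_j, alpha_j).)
The diagram associated to this matrix has two connected components: the simple roots {alpha_1, alpha_2, alpha_8} form a chain of 3 nodes with single edges (A_3), and {alpha_3, alpha_4, alpha_5, alpha_6, alpha_7} form a chain of 5 nodes with single edges (A_5). A semisimple Lie algebra decomposes uniquely as the direct sum of simple ideals, one per connected component of its Dynkin diagram, so g ≅ A_3 ⊕ A_5 (dimension 15 + 35 = 50).

type A_3 + type A_5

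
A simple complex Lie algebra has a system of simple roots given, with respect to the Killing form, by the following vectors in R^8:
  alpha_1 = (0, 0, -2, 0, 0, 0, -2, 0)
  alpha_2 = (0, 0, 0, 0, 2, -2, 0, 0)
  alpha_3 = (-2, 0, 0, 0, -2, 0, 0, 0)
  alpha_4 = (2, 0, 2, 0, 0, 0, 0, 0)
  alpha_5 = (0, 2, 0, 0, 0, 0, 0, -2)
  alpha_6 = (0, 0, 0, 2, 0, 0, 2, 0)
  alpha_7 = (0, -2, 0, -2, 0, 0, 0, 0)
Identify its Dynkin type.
Compute the Cartan integers a_ij = 2(alpha_i, alpha_j)/(alpha_j, alpha_j); the resulting 7x7 Cartan matrix is
[[2, 0, 0, -1, 0, -1, 0], [0, 2, -1, 0, 0, 0, 0], [0, -1, 2, -1, 0, 0, 0], [-1, 0, -1, 2, 0, 0, 0], [0, 0, 0, 0, 2, 0, -1], [-1, 0, 0, 0, 0, 2, -1], [0, 0, 0, 0, -1, -1, 2]].
All simple roots have the same length, so the diagram is simply laced. The associated Dynkin diagram is a chain of 7 nodes with single edges (A_7), so the type is A_7 (the algebra sl(8)).

A7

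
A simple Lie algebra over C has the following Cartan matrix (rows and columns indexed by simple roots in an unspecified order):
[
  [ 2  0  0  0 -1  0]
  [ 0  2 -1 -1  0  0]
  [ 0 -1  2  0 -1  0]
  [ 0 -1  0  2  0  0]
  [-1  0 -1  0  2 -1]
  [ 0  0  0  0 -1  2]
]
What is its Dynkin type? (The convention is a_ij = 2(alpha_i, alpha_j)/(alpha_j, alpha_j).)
D_6

The matrix has rank 6 with 2's on the diagonal. Reading the off-diagonal entries as Dynkin edges (a single edge where a_ij = a_ji = -1; a double or triple edge where a_ij * a_ji = 2 or 3), the diagram is a chain of 4 nodes with a fork of two nodes at one end (D_6). One simple-root ordering that puts it in standard form is (alpha_4, alpha_2, alpha_3, alpha_5, alpha_6, alpha_1). So the algebra is type D_6, i.e. so(12).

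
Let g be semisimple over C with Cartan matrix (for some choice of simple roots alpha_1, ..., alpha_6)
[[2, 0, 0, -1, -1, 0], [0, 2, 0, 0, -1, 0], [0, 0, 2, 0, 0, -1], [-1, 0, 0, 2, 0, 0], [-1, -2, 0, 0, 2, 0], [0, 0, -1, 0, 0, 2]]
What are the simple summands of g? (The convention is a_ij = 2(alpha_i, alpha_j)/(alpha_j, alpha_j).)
The diagram associated to this matrix has two connected components: the simple roots {alpha_3, alpha_6} form a chain of 2 nodes with single edges (A_2), and {alpha_1, alpha_2, alpha_4, alpha_5} form a chain of 4 nodes with a double edge at one end; the terminal node there is the unique short simple root (B_4). A semisimple Lie algebra decomposes uniquely as the direct sum of simple ideals, one per connected component of its Dynkin diagram, so g ≅ A_2 ⊕ B_4 (dimension 8 + 36 = 44).

A2 + B4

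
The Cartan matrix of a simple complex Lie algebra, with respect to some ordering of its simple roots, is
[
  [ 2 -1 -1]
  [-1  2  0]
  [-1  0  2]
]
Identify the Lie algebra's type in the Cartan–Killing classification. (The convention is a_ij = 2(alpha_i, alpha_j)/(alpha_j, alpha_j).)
A_3 (sl(4))

The matrix has rank 3 with 2's on the diagonal. Reading the off-diagonal entries as Dynkin edges (a single edge where a_ij = a_ji = -1; a double or triple edge where a_ij * a_ji = 2 or 3), the diagram is a chain of 3 nodes with single edges (A_3). One simple-root ordering that puts it in standard form is (alpha_2, alpha_1, alpha_3). So the algebra is type A_3, i.e. sl(4).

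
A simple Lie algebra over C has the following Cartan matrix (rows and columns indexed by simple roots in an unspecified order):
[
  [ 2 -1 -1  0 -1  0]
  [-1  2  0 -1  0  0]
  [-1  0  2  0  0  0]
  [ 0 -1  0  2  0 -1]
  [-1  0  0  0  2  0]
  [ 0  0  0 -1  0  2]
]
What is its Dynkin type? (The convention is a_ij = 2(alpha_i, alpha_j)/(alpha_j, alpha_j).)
The matrix has rank 6 with 2's on the diagonal. Reading the off-diagonal entries as Dynkin edges (a single edge where a_ij = a_ji = -1; a double or triple edge where a_ij * a_ji = 2 or 3), the diagram is a chain of 4 nodes with a fork of two nodes at one end (D_6). One simple-root ordering that puts it in standard form is (alpha_6, alpha_4, alpha_2, alpha_1, alpha_5, alpha_3). So the algebra is type D_6, i.e. so(12).

type D_6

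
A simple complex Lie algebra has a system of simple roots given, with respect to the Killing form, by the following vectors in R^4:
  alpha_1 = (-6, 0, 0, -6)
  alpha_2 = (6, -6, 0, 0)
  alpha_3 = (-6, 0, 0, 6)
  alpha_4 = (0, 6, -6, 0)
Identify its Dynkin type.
Compute the Cartan integers a_ij = 2(alpha_i, alpha_j)/(alpha_j, alpha_j); the resulting 4x4 Cartan matrix is
[[2, -1, 0, 0], [-1, 2, -1, -1], [0, -1, 2, 0], [0, -1, 0, 2]].
All simple roots have the same length, so the diagram is simply laced. The associated Dynkin diagram is a chain of 2 nodes with a fork of two nodes at one end (D_4), so the type is D_4 (the algebra so(8)).

type D_4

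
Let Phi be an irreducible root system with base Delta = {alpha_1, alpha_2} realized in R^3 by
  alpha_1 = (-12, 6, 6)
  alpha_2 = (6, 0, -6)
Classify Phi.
G_2

Compute the Cartan integers a_ij = 2(alpha_i, alpha_j)/(alpha_j, alpha_j); the resulting 2x2 Cartan matrix is
[[2, -3], [-1, 2]].
The roots have two lengths (squared-length ratio 3:1); the short ones are alpha_{2}. The associated Dynkin diagram is two nodes joined by a triple edge (G_2), so the type is G_2.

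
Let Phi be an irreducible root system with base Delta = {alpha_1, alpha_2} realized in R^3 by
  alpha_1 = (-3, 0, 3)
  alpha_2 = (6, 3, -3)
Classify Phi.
G_2

Compute the Cartan integers a_ij = 2(alpha_i, alpha_j)/(alpha_j, alpha_j); the resulting 2x2 Cartan matrix is
[[2, -1], [-3, 2]].
The roots have two lengths (squared-length ratio 3:1); the short ones are alpha_{1}. The associated Dynkin diagram is two nodes joined by a triple edge (G_2), so the type is G_2.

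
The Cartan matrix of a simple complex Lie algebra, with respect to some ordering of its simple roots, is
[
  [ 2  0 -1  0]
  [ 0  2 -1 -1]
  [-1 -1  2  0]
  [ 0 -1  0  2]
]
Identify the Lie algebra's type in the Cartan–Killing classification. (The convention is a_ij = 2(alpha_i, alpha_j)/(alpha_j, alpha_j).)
type A_4

The matrix has rank 4 with 2's on the diagonal. Reading the off-diagonal entries as Dynkin edges (a single edge where a_ij = a_ji = -1; a double or triple edge where a_ij * a_ji = 2 or 3), the diagram is a chain of 4 nodes with single edges (A_4). One simple-root ordering that puts it in standard form is (alpha_1, alpha_3, alpha_2, alpha_4). So the algebra is type A_4, i.e. sl(5).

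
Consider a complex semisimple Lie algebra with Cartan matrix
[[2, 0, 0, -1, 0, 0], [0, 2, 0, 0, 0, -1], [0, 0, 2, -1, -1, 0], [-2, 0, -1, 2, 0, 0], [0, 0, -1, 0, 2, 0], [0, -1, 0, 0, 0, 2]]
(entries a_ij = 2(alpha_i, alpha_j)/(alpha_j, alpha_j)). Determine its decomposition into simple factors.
The diagram associated to this matrix has two connected components: the simple roots {alpha_2, alpha_6} form a chain of 2 nodes with single edges (A_2), and {alpha_1, alpha_3, alpha_4, alpha_5} form a chain of 4 nodes with a double edge at one end; the terminal node there is the unique short simple root (B_4). A semisimple Lie algebra decomposes uniquely as the direct sum of simple ideals, one per connected component of its Dynkin diagram, so g ≅ A_2 ⊕ B_4 (dimension 8 + 36 = 44).

A_2 (sl(3)) + B_4 (so(9))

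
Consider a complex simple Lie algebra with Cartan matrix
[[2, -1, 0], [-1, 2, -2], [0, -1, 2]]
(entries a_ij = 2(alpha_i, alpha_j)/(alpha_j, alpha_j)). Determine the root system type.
The matrix has rank 3 with 2's on the diagonal. Reading the off-diagonal entries as Dynkin edges (a single edge where a_ij = a_ji = -1; a double or triple edge where a_ij * a_ji = 2 or 3), the diagram is a chain of 3 nodes with a double edge at one end; the terminal node there is the unique short simple root (B_3). One simple-root ordering that puts it in standard form is (alpha_1, alpha_2, alpha_3). So the algebra is type B_3, i.e. so(7).

B3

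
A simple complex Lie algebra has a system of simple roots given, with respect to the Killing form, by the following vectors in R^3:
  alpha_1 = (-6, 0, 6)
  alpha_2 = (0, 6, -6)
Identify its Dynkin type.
Compute the Cartan integers a_ij = 2(alpha_i, alpha_j)/(alpha_j, alpha_j); the resulting 2x2 Cartan matrix is
[[2, -1], [-1, 2]].
All simple roots have the same length, so the diagram is simply laced. The associated Dynkin diagram is a chain of 2 nodes with single edges (A_2), so the type is A_2 (the algebra sl(3)).

type A_2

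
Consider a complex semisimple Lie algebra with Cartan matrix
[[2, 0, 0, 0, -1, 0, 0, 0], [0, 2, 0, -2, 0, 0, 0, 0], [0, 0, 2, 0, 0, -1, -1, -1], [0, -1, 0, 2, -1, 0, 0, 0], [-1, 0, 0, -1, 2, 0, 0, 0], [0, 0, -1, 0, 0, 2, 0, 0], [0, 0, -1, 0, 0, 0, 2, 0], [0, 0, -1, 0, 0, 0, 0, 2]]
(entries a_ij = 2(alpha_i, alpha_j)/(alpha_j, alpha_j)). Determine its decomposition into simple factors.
C4 + D4

The diagram associated to this matrix has two connected components: the simple roots {alpha_1, alpha_2, alpha_4, alpha_5} form a chain of 4 nodes with a double edge at one end; the terminal node there is the unique long simple root (C_4), and {alpha_3, alpha_6, alpha_7, alpha_8} form a chain of 2 nodes with a fork of two nodes at one end (D_4). A semisimple Lie algebra decomposes uniquely as the direct sum of simple ideals, one per connected component of its Dynkin diagram, so g ≅ C_4 ⊕ D_4 (dimension 36 + 28 = 64).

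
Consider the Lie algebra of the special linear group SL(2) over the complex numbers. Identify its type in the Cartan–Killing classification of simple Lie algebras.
This is sl(2), which has dimension 2^2 - 1 = 3 and rank 2 - 1 = 1 (a Cartan subalgebra is the diagonal traceless matrices). In the classification of classical Lie algebras, the special linear algebra sl(n+1) has type A_n; here n = 1, so the Dynkin diagram is a chain of 1 nodes with single edges (A_1). Hence the type is A_1.

A_1 (sl(2))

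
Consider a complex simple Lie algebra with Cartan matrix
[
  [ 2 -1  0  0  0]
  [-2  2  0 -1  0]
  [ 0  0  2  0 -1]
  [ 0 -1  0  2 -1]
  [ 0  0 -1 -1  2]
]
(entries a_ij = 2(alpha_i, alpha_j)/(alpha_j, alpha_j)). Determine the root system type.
type B_5

The matrix has rank 5 with 2's on the diagonal. Reading the off-diagonal entries as Dynkin edges (a single edge where a_ij = a_ji = -1; a double or triple edge where a_ij * a_ji = 2 or 3), the diagram is a chain of 5 nodes with a double edge at one end; the terminal node there is the unique short simple root (B_5). One simple-root ordering that puts it in standard form is (alpha_3, alpha_5, alpha_4, alpha_2, alpha_1). So the algebra is type B_5, i.e. so(11).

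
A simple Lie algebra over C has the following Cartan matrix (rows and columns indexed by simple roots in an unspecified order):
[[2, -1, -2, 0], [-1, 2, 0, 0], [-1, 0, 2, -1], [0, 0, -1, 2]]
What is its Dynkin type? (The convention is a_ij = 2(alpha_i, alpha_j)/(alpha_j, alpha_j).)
The matrix has rank 4 with 2's on the diagonal. Reading the off-diagonal entries as Dynkin edges (a single edge where a_ij = a_ji = -1; a double or triple edge where a_ij * a_ji = 2 or 3), the diagram is a chain of 4 nodes with a double edge between the middle two (F_4). One simple-root ordering that puts it in standard form is (alpha_2, alpha_1, alpha_3, alpha_4). So the algebra is type F_4.

F4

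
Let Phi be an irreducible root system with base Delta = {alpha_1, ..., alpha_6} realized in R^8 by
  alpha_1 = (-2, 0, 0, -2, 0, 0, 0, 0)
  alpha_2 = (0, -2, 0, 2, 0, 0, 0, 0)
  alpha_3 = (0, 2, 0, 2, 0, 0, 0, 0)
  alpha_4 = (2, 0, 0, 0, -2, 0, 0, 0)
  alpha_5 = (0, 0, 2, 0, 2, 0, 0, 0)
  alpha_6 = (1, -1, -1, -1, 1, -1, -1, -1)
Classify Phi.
E_6

Compute the Cartan integers a_ij = 2(alpha_i, alpha_j)/(alpha_j, alpha_j); the resulting 6x6 Cartan matrix is
[[2, -1, -1, -1, 0, 0], [-1, 2, 0, 0, 0, 0], [-1, 0, 2, 0, 0, -1], [-1, 0, 0, 2, -1, 0], [0, 0, 0, -1, 2, 0], [0, 0, -1, 0, 0, 2]].
All simple roots have the same length, so the diagram is simply laced. The associated Dynkin diagram is a chain of 5 nodes with one extra node attached to the third node from one end (E_6), so the type is E_6.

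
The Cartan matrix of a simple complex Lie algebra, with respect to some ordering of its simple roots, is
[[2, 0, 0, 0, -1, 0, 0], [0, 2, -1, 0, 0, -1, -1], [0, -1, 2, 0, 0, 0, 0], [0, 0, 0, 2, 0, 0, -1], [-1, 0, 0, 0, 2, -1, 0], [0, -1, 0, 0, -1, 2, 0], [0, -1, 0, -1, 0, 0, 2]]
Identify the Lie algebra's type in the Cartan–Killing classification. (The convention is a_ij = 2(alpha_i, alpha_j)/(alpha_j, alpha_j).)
The matrix has rank 7 with 2's on the diagonal. Reading the off-diagonal entries as Dynkin edges (a single edge where a_ij = a_ji = -1; a double or triple edge where a_ij * a_ji = 2 or 3), the diagram is a chain of 6 nodes with one extra node attached to the third node from one end (E_7). One simple-root ordering that puts it in standard form is (alpha_4, alpha_3, alpha_7, alpha_2, alpha_6, alpha_5, alpha_1). So the algebra is type E_7.

type E_7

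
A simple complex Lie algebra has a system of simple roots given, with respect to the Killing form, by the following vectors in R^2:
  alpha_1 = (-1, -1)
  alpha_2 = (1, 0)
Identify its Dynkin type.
Compute the Cartan integers a_ij = 2(alpha_i, alpha_j)/(alpha_j, alpha_j); the resulting 2x2 Cartan matrix is
[[2, -2], [-1, 2]].
The roots have two lengths (squared-length ratio 2:1); the short ones are alpha_{2}. The associated Dynkin diagram is a chain of 2 nodes with a double edge at one end; the terminal node there is the unique short simple root (B_2), so the type is B_2 (the algebra so(5)).

B2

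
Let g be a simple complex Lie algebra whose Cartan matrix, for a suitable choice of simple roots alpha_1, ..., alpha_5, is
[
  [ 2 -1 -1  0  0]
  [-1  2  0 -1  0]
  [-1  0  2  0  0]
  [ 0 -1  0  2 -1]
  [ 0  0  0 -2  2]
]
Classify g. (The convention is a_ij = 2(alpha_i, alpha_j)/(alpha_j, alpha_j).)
The matrix has rank 5 with 2's on the diagonal. Reading the off-diagonal entries as Dynkin edges (a single edge where a_ij = a_ji = -1; a double or triple edge where a_ij * a_ji = 2 or 3), the diagram is a chain of 5 nodes with a double edge at one end; the terminal node there is the unique long simple root (C_5). One simple-root ordering that puts it in standard form is (alpha_3, alpha_1, alpha_2, alpha_4, alpha_5). So the algebra is type C_5, i.e. sp(10).

C_5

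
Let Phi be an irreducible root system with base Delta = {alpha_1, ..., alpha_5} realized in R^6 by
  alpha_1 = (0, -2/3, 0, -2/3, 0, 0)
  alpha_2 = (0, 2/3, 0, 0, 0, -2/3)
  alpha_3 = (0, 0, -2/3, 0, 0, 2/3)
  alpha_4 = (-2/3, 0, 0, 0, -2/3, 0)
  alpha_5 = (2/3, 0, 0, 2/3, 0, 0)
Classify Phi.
type A_5

Compute the Cartan integers a_ij = 2(alpha_i, alpha_j)/(alpha_j, alpha_j); the resulting 5x5 Cartan matrix is
[[2, -1, 0, 0, -1], [-1, 2, -1, 0, 0], [0, -1, 2, 0, 0], [0, 0, 0, 2, -1], [-1, 0, 0, -1, 2]].
All simple roots have the same length, so the diagram is simply laced. The associated Dynkin diagram is a chain of 5 nodes with single edges (A_5), so the type is A_5 (the algebra sl(6)).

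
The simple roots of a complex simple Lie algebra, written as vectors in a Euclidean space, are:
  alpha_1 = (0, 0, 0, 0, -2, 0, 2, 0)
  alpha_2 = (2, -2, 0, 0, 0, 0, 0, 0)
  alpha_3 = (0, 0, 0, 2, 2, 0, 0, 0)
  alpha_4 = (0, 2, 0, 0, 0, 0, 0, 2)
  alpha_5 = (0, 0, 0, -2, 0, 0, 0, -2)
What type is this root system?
Compute the Cartan integers a_ij = 2(alpha_i, alpha_j)/(alpha_j, alpha_j); the resulting 5x5 Cartan matrix is
[[2, 0, -1, 0, 0], [0, 2, 0, -1, 0], [-1, 0, 2, 0, -1], [0, -1, 0, 2, -1], [0, 0, -1, -1, 2]].
All simple roots have the same length, so the diagram is simply laced. The associated Dynkin diagram is a chain of 5 nodes with single edges (A_5), so the type is A_5 (the algebra sl(6)).

A_5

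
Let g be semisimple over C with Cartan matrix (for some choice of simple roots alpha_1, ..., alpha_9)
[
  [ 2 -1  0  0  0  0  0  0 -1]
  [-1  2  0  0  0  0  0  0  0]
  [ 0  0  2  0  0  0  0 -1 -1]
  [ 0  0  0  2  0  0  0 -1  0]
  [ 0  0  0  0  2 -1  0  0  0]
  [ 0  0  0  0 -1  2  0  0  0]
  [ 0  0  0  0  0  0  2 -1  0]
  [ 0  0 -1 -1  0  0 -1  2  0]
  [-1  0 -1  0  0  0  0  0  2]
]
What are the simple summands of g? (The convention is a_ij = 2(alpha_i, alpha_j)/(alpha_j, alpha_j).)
type A_2 ⊕ type D_7

The diagram associated to this matrix has two connected components: the simple roots {alpha_5, alpha_6} form a chain of 2 nodes with single edges (A_2), and {alpha_1, alpha_2, alpha_3, alpha_4, alpha_7, alpha_8, alpha_9} form a chain of 5 nodes with a fork of two nodes at one end (D_7). A semisimple Lie algebra decomposes uniquely as the direct sum of simple ideals, one per connected component of its Dynkin diagram, so g ≅ A_2 ⊕ D_7 (dimension 8 + 91 = 99).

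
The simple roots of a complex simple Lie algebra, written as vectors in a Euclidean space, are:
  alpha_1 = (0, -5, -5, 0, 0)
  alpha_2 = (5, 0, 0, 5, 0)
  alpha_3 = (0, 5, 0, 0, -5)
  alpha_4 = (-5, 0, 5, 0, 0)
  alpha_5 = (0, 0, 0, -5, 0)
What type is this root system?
B_5

Compute the Cartan integers a_ij = 2(alpha_i, alpha_j)/(alpha_j, alpha_j); the resulting 5x5 Cartan matrix is
[[2, 0, -1, -1, 0], [0, 2, 0, -1, -2], [-1, 0, 2, 0, 0], [-1, -1, 0, 2, 0], [0, -1, 0, 0, 2]].
The roots have two lengths (squared-length ratio 2:1); the short ones are alpha_{5}. The associated Dynkin diagram is a chain of 5 nodes with a double edge at one end; the terminal node there is the unique short simple root (B_5), so the type is B_5 (the algebra so(11)).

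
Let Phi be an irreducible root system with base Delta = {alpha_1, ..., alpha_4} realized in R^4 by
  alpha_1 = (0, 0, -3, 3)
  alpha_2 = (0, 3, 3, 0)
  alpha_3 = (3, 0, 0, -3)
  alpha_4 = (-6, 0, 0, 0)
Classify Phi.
type C_4

Compute the Cartan integers a_ij = 2(alpha_i, alpha_j)/(alpha_j, alpha_j); the resulting 4x4 Cartan matrix is
[[2, -1, -1, 0], [-1, 2, 0, 0], [-1, 0, 2, -1], [0, 0, -2, 2]].
The roots have two lengths (squared-length ratio 2:1); the short ones are alpha_{1,2,3}. The associated Dynkin diagram is a chain of 4 nodes with a double edge at one end; the terminal node there is the unique long simple root (C_4), so the type is C_4 (the algebra sp(8)).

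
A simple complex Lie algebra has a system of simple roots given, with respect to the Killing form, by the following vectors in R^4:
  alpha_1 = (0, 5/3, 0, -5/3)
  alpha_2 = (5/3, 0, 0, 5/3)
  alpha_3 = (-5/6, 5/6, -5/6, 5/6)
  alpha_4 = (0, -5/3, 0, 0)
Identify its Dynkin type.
F4

Compute the Cartan integers a_ij = 2(alpha_i, alpha_j)/(alpha_j, alpha_j); the resulting 4x4 Cartan matrix is
[[2, -1, 0, -2], [-1, 2, 0, 0], [0, 0, 2, -1], [-1, 0, -1, 2]].
The roots have two lengths (squared-length ratio 2:1); the short ones are alpha_{3,4}. The associated Dynkin diagram is a chain of 4 nodes with a double edge between the middle two (F_4), so the type is F_4.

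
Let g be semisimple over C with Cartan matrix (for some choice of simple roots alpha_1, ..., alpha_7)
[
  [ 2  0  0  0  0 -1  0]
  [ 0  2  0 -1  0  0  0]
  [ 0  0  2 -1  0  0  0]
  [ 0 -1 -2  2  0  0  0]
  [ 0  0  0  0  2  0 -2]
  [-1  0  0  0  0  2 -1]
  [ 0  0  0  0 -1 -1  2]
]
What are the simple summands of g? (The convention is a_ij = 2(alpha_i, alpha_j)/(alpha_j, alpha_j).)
B3 ⊕ C4

The diagram associated to this matrix has two connected components: the simple roots {alpha_2, alpha_3, alpha_4} form a chain of 3 nodes with a double edge at one end; the terminal node there is the unique short simple root (B_3), and {alpha_1, alpha_5, alpha_6, alpha_7} form a chain of 4 nodes with a double edge at one end; the terminal node there is the unique long simple root (C_4). A semisimple Lie algebra decomposes uniquely as the direct sum of simple ideals, one per connected component of its Dynkin diagram, so g ≅ B_3 ⊕ C_4 (dimension 21 + 36 = 57).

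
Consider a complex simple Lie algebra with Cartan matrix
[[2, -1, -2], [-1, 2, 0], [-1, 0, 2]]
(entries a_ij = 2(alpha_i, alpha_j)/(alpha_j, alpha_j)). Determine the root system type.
type B_3

The matrix has rank 3 with 2's on the diagonal. Reading the off-diagonal entries as Dynkin edges (a single edge where a_ij = a_ji = -1; a double or triple edge where a_ij * a_ji = 2 or 3), the diagram is a chain of 3 nodes with a double edge at one end; the terminal node there is the unique short simple root (B_3). One simple-root ordering that puts it in standard form is (alpha_2, alpha_1, alpha_3). So the algebra is type B_3, i.e. so(7).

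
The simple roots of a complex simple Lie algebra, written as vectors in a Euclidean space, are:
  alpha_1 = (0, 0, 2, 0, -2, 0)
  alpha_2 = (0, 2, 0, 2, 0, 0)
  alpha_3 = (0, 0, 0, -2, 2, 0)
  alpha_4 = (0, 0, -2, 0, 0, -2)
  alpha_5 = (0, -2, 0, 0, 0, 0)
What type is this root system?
type B_5

Compute the Cartan integers a_ij = 2(alpha_i, alpha_j)/(alpha_j, alpha_j); the resulting 5x5 Cartan matrix is
[[2, 0, -1, -1, 0], [0, 2, -1, 0, -2], [-1, -1, 2, 0, 0], [-1, 0, 0, 2, 0], [0, -1, 0, 0, 2]].
The roots have two lengths (squared-length ratio 2:1); the short ones are alpha_{5}. The associated Dynkin diagram is a chain of 5 nodes with a double edge at one end; the terminal node there is the unique short simple root (B_5), so the type is B_5 (the algebra so(11)).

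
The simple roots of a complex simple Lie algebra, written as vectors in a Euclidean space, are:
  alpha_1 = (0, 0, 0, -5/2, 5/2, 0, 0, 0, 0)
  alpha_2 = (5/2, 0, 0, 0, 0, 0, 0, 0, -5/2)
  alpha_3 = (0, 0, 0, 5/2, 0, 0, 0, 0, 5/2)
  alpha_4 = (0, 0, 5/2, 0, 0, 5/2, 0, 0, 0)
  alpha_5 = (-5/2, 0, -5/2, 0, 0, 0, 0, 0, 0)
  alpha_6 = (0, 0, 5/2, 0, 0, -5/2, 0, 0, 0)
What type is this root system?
Compute the Cartan integers a_ij = 2(alpha_i, alpha_j)/(alpha_j, alpha_j); the resulting 6x6 Cartan matrix is
[[2, 0, -1, 0, 0, 0], [0, 2, -1, 0, -1, 0], [-1, -1, 2, 0, 0, 0], [0, 0, 0, 2, -1, 0], [0, -1, 0, -1, 2, -1], [0, 0, 0, 0, -1, 2]].
All simple roots have the same length, so the diagram is simply laced. The associated Dynkin diagram is a chain of 4 nodes with a fork of two nodes at one end (D_6), so the type is D_6 (the algebra so(12)).

D_6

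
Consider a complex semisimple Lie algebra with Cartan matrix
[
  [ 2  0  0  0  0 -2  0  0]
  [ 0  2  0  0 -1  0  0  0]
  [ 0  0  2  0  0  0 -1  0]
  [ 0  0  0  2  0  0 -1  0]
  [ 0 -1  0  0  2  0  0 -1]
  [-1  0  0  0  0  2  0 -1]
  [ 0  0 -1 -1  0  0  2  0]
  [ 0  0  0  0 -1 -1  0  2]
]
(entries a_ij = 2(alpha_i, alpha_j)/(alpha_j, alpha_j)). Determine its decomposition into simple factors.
The diagram associated to this matrix has two connected components: the simple roots {alpha_3, alpha_4, alpha_7} form a chain of 3 nodes with single edges (A_3), and {alpha_1, alpha_2, alpha_5, alpha_6, alpha_8} form a chain of 5 nodes with a double edge at one end; the terminal node there is the unique long simple root (C_5). A semisimple Lie algebra decomposes uniquely as the direct sum of simple ideals, one per connected component of its Dynkin diagram, so g ≅ A_3 ⊕ C_5 (dimension 15 + 55 = 70).

A3 + C5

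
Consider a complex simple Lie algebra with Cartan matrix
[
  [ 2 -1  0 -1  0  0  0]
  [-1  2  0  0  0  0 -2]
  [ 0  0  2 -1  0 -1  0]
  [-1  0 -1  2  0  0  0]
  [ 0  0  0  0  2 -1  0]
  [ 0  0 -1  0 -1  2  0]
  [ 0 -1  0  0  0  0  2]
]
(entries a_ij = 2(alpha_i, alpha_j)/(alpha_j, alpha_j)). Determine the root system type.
The matrix has rank 7 with 2's on the diagonal. Reading the off-diagonal entries as Dynkin edges (a single edge where a_ij = a_ji = -1; a double or triple edge where a_ij * a_ji = 2 or 3), the diagram is a chain of 7 nodes with a double edge at one end; the terminal node there is the unique short simple root (B_7). One simple-root ordering that puts it in standard form is (alpha_5, alpha_6, alpha_3, alpha_4, alpha_1, alpha_2, alpha_7). So the algebra is type B_7, i.e. so(15).

B_7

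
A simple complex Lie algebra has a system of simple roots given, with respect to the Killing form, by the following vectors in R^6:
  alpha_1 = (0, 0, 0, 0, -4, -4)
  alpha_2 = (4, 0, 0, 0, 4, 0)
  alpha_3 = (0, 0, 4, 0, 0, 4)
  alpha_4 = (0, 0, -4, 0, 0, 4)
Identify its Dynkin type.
Compute the Cartan integers a_ij = 2(alpha_i, alpha_j)/(alpha_j, alpha_j); the resulting 4x4 Cartan matrix is
[[2, -1, -1, -1], [-1, 2, 0, 0], [-1, 0, 2, 0], [-1, 0, 0, 2]].
All simple roots have the same length, so the diagram is simply laced. The associated Dynkin diagram is a chain of 2 nodes with a fork of two nodes at one end (D_4), so the type is D_4 (the algebra so(8)).

D4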